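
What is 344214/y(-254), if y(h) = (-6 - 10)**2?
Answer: 172107/128 ≈ 1344.6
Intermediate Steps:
y(h) = 256 (y(h) = (-16)**2 = 256)
344214/y(-254) = 344214/256 = 344214*(1/256) = 172107/128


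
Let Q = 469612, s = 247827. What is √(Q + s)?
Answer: √717439 ≈ 847.02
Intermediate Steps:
√(Q + s) = √(469612 + 247827) = √717439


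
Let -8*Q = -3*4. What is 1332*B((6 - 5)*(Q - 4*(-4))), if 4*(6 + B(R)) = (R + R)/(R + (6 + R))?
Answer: -316017/41 ≈ -7707.7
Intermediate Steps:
Q = 3/2 (Q = -(-3)*4/8 = -⅛*(-12) = 3/2 ≈ 1.5000)
B(R) = -6 + R/(2*(6 + 2*R)) (B(R) = -6 + ((R + R)/(R + (6 + R)))/4 = -6 + ((2*R)/(6 + 2*R))/4 = -6 + (2*R/(6 + 2*R))/4 = -6 + R/(2*(6 + 2*R)))
1332*B((6 - 5)*(Q - 4*(-4))) = 1332*((-72 - 23*(6 - 5)*(3/2 - 4*(-4)))/(4*(3 + (6 - 5)*(3/2 - 4*(-4))))) = 1332*((-72 - 23*(3/2 + 16))/(4*(3 + 1*(3/2 + 16)))) = 1332*((-72 - 23*35/2)/(4*(3 + 1*(35/2)))) = 1332*((-72 - 23*35/2)/(4*(3 + 35/2))) = 1332*((-72 - 805/2)/(4*(41/2))) = 1332*((¼)*(2/41)*(-949/2)) = 1332*(-949/164) = -316017/41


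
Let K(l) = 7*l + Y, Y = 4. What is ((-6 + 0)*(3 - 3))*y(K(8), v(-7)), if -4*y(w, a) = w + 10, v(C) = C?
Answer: 0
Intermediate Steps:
K(l) = 4 + 7*l (K(l) = 7*l + 4 = 4 + 7*l)
y(w, a) = -5/2 - w/4 (y(w, a) = -(w + 10)/4 = -(10 + w)/4 = -5/2 - w/4)
((-6 + 0)*(3 - 3))*y(K(8), v(-7)) = ((-6 + 0)*(3 - 3))*(-5/2 - (4 + 7*8)/4) = (-6*0)*(-5/2 - (4 + 56)/4) = 0*(-5/2 - ¼*60) = 0*(-5/2 - 15) = 0*(-35/2) = 0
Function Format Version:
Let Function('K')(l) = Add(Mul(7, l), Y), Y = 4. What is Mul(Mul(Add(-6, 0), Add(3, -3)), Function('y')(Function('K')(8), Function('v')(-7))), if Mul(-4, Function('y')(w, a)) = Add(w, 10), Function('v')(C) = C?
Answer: 0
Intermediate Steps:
Function('K')(l) = Add(4, Mul(7, l)) (Function('K')(l) = Add(Mul(7, l), 4) = Add(4, Mul(7, l)))
Function('y')(w, a) = Add(Rational(-5, 2), Mul(Rational(-1, 4), w)) (Function('y')(w, a) = Mul(Rational(-1, 4), Add(w, 10)) = Mul(Rational(-1, 4), Add(10, w)) = Add(Rational(-5, 2), Mul(Rational(-1, 4), w)))
Mul(Mul(Add(-6, 0), Add(3, -3)), Function('y')(Function('K')(8), Function('v')(-7))) = Mul(Mul(Add(-6, 0), Add(3, -3)), Add(Rational(-5, 2), Mul(Rational(-1, 4), Add(4, Mul(7, 8))))) = Mul(Mul(-6, 0), Add(Rational(-5, 2), Mul(Rational(-1, 4), Add(4, 56)))) = Mul(0, Add(Rational(-5, 2), Mul(Rational(-1, 4), 60))) = Mul(0, Add(Rational(-5, 2), -15)) = Mul(0, Rational(-35, 2)) = 0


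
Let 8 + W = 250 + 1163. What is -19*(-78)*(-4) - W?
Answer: -7333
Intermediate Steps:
W = 1405 (W = -8 + (250 + 1163) = -8 + 1413 = 1405)
-19*(-78)*(-4) - W = -19*(-78)*(-4) - 1*1405 = 1482*(-4) - 1405 = -5928 - 1405 = -7333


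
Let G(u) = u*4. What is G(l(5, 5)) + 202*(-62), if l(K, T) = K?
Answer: -12504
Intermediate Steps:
G(u) = 4*u
G(l(5, 5)) + 202*(-62) = 4*5 + 202*(-62) = 20 - 12524 = -12504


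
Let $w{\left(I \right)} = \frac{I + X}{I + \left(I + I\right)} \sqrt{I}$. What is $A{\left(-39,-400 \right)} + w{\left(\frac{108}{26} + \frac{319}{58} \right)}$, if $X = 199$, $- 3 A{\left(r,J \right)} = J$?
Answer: $\frac{400}{3} + \frac{5425 \sqrt{6526}}{19578} \approx 155.72$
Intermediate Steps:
$A{\left(r,J \right)} = - \frac{J}{3}$
$w{\left(I \right)} = \frac{199 + I}{3 \sqrt{I}}$ ($w{\left(I \right)} = \frac{I + 199}{I + \left(I + I\right)} \sqrt{I} = \frac{199 + I}{I + 2 I} \sqrt{I} = \frac{199 + I}{3 I} \sqrt{I} = \frac{199 + I}{3 \sqrt{I}}$)
$A{\left(-39,-400 \right)} + w{\left(\frac{108}{26} + \frac{319}{58} \right)} = \left(- \frac{1}{3}\right) \left(-400\right) + \frac{199 + \left(\frac{108}{26} + \frac{319}{58}\right)}{3 \sqrt{\frac{108}{26} + \frac{319}{58}}} = \frac{400}{3} + \frac{199 + \left(108 \cdot \frac{1}{26} + 319 \cdot \frac{1}{58}\right)}{3 \sqrt{108 \cdot \frac{1}{26} + 319 \cdot \frac{1}{58}}} = \frac{400}{3} + \frac{199 + \left(\frac{54}{13} + \frac{11}{2}\right)}{3 \sqrt{\frac{54}{13} + \frac{11}{2}}} = \frac{400}{3} + \frac{199 + \frac{251}{26}}{3 \frac{\sqrt{6526}}{26}} = \frac{400}{3} + \frac{1}{3} \frac{\sqrt{6526}}{251} \cdot \frac{5425}{26} = \frac{400}{3} + \frac{5425 \sqrt{6526}}{19578}$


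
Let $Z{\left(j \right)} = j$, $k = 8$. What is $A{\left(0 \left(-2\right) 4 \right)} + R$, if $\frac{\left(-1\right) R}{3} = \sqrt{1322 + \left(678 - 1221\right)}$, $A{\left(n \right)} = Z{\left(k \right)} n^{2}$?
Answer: $- 3 \sqrt{779} \approx -83.732$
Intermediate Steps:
$A{\left(n \right)} = 8 n^{2}$
$R = - 3 \sqrt{779}$ ($R = - 3 \sqrt{1322 + \left(678 - 1221\right)} = - 3 \sqrt{1322 - 543} = - 3 \sqrt{779} \approx -83.732$)
$A{\left(0 \left(-2\right) 4 \right)} + R = 8 \left(0 \left(-2\right) 4\right)^{2} - 3 \sqrt{779} = 8 \left(0 \cdot 4\right)^{2} - 3 \sqrt{779} = 8 \cdot 0^{2} - 3 \sqrt{779} = 8 \cdot 0 - 3 \sqrt{779} = 0 - 3 \sqrt{779} = - 3 \sqrt{779}$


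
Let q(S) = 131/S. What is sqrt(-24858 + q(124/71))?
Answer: I*sqrt(95265821)/62 ≈ 157.43*I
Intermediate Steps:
sqrt(-24858 + q(124/71)) = sqrt(-24858 + 131/((124/71))) = sqrt(-24858 + 131/((124*(1/71)))) = sqrt(-24858 + 131/(124/71)) = sqrt(-24858 + 131*(71/124)) = sqrt(-24858 + 9301/124) = sqrt(-3073091/124) = I*sqrt(95265821)/62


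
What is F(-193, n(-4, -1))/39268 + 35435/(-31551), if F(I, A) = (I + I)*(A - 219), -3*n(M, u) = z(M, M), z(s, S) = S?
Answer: 209905401/206490778 ≈ 1.0165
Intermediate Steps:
n(M, u) = -M/3
F(I, A) = 2*I*(-219 + A) (F(I, A) = (2*I)*(-219 + A) = 2*I*(-219 + A))
F(-193, n(-4, -1))/39268 + 35435/(-31551) = (2*(-193)*(-219 - ⅓*(-4)))/39268 + 35435/(-31551) = (2*(-193)*(-219 + 4/3))*(1/39268) + 35435*(-1/31551) = (2*(-193)*(-653/3))*(1/39268) - 35435/31551 = (252058/3)*(1/39268) - 35435/31551 = 126029/58902 - 35435/31551 = 209905401/206490778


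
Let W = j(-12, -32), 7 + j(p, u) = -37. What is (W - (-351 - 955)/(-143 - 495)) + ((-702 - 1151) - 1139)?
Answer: -969137/319 ≈ -3038.0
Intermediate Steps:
j(p, u) = -44 (j(p, u) = -7 - 37 = -44)
W = -44
(W - (-351 - 955)/(-143 - 495)) + ((-702 - 1151) - 1139) = (-44 - (-351 - 955)/(-143 - 495)) + ((-702 - 1151) - 1139) = (-44 - (-1306)/(-638)) + (-1853 - 1139) = (-44 - (-1306)*(-1)/638) - 2992 = (-44 - 1*653/319) - 2992 = (-44 - 653/319) - 2992 = -14689/319 - 2992 = -969137/319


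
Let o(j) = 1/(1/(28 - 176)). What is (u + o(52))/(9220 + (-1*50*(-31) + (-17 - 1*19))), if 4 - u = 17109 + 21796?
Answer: -39049/10734 ≈ -3.6379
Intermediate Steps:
o(j) = -148 (o(j) = 1/(1/(-148)) = 1/(-1/148) = -148)
u = -38901 (u = 4 - (17109 + 21796) = 4 - 1*38905 = 4 - 38905 = -38901)
(u + o(52))/(9220 + (-1*50*(-31) + (-17 - 1*19))) = (-38901 - 148)/(9220 + (-1*50*(-31) + (-17 - 1*19))) = -39049/(9220 + (-50*(-31) + (-17 - 19))) = -39049/(9220 + (1550 - 36)) = -39049/(9220 + 1514) = -39049/10734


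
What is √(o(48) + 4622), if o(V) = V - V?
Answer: √4622 ≈ 67.985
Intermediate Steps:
o(V) = 0
√(o(48) + 4622) = √(0 + 4622) = √4622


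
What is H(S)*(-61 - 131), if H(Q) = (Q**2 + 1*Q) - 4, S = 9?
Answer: -16512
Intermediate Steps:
H(Q) = -4 + Q + Q**2 (H(Q) = (Q**2 + Q) - 4 = (Q + Q**2) - 4 = -4 + Q + Q**2)
H(S)*(-61 - 131) = (-4 + 9 + 9**2)*(-61 - 131) = (-4 + 9 + 81)*(-192) = 86*(-192) = -16512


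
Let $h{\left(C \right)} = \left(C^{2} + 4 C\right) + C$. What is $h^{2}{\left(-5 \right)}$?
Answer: $0$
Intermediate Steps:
$h{\left(C \right)} = C^{2} + 5 C$
$h^{2}{\left(-5 \right)} = \left(- 5 \left(5 - 5\right)\right)^{2} = \left(\left(-5\right) 0\right)^{2} = 0^{2} = 0$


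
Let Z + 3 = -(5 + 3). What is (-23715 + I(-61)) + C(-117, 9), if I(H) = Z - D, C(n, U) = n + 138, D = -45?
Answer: -23660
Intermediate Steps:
Z = -11 (Z = -3 - (5 + 3) = -3 - 1*8 = -3 - 8 = -11)
C(n, U) = 138 + n
I(H) = 34 (I(H) = -11 - 1*(-45) = -11 + 45 = 34)
(-23715 + I(-61)) + C(-117, 9) = (-23715 + 34) + (138 - 117) = -23681 + 21 = -23660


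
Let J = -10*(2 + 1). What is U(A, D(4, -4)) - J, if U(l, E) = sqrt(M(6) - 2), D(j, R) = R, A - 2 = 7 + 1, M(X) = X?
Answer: 32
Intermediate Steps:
A = 10 (A = 2 + (7 + 1) = 2 + 8 = 10)
U(l, E) = 2 (U(l, E) = sqrt(6 - 2) = sqrt(4) = 2)
J = -30 (J = -10*3 = -30)
U(A, D(4, -4)) - J = 2 - 1*(-30) = 2 + 30 = 32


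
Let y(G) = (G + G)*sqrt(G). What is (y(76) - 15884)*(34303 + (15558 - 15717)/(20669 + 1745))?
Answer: -6106343961586/11207 + 116867827016*sqrt(19)/11207 ≈ -4.9941e+8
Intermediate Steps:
y(G) = 2*G**(3/2) (y(G) = (2*G)*sqrt(G) = 2*G**(3/2))
(y(76) - 15884)*(34303 + (15558 - 15717)/(20669 + 1745)) = (2*76**(3/2) - 15884)*(34303 + (15558 - 15717)/(20669 + 1745)) = (2*(152*sqrt(19)) - 15884)*(34303 - 159/22414) = (304*sqrt(19) - 15884)*(34303 - 159*1/22414) = (-15884 + 304*sqrt(19))*(34303 - 159/22414) = (-15884 + 304*sqrt(19))*(768867283/22414) = -6106343961586/11207 + 116867827016*sqrt(19)/11207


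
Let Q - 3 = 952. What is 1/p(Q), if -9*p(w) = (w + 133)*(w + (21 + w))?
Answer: -9/2100928 ≈ -4.2838e-6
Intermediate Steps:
Q = 955 (Q = 3 + 952 = 955)
p(w) = -(21 + 2*w)*(133 + w)/9 (p(w) = -(w + 133)*(w + (21 + w))/9 = -(133 + w)*(21 + 2*w)/9 = -(21 + 2*w)*(133 + w)/9)
1/p(Q) = 1/(-931/3 - 287/9*955 - 2/9*955²) = 1/(-931/3 - 274085/9 - 2/9*912025) = 1/(-931/3 - 274085/9 - 1824050/9) = 1/(-2100928/9) = -9/2100928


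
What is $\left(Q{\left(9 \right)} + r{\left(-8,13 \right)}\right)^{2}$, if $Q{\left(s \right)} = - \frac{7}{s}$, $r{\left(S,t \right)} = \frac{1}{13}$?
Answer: $\frac{6724}{13689} \approx 0.4912$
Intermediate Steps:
$r{\left(S,t \right)} = \frac{1}{13}$
$\left(Q{\left(9 \right)} + r{\left(-8,13 \right)}\right)^{2} = \left(- \frac{7}{9} + \frac{1}{13}\right)^{2} = \left(- \frac{82}{117}\right)^{2} = \frac{6724}{13689}$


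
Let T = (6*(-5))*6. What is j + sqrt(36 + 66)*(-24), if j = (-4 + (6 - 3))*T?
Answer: 180 - 24*sqrt(102) ≈ -62.388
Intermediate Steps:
T = -180 (T = -30*6 = -180)
j = 180 (j = (-4 + (6 - 3))*(-180) = (-4 + 3)*(-180) = -1*(-180) = 180)
j + sqrt(36 + 66)*(-24) = 180 + sqrt(36 + 66)*(-24) = 180 + sqrt(102)*(-24) = 180 - 24*sqrt(102)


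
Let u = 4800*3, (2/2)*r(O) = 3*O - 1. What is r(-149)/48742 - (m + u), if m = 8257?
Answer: -552173971/24371 ≈ -22657.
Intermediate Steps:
r(O) = -1 + 3*O (r(O) = 3*O - 1 = -1 + 3*O)
u = 14400
r(-149)/48742 - (m + u) = (-1 + 3*(-149))/48742 - (8257 + 14400) = (-1 - 447)*(1/48742) - 1*22657 = -448*1/48742 - 22657 = -224/24371 - 22657 = -552173971/24371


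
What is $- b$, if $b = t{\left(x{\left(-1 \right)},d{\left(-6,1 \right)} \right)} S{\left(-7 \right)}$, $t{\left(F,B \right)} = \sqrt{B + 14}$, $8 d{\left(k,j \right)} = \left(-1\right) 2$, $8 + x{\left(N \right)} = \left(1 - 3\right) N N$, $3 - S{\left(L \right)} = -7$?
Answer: $- 5 \sqrt{55} \approx -37.081$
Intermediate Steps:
$S{\left(L \right)} = 10$ ($S{\left(L \right)} = 3 - -7 = 3 + 7 = 10$)
$x{\left(N \right)} = -8 - 2 N^{2}$ ($x{\left(N \right)} = -8 + \left(1 - 3\right) N N = -8 + - 2 N N = -8 - 2 N^{2}$)
$d{\left(k,j \right)} = - \frac{1}{4}$ ($d{\left(k,j \right)} = \frac{\left(-1\right) 2}{8} = \frac{1}{8} \left(-2\right) = - \frac{1}{4}$)
$t{\left(F,B \right)} = \sqrt{14 + B}$
$b = 5 \sqrt{55}$ ($b = \sqrt{14 - \frac{1}{4}} \cdot 10 = \sqrt{\frac{55}{4}} \cdot 10 = \frac{\sqrt{55}}{2} \cdot 10 = 5 \sqrt{55} \approx 37.081$)
$- b = - 5 \sqrt{55}$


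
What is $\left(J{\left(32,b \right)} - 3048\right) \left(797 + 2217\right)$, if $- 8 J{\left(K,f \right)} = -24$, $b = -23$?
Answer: $-9177630$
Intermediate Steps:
$J{\left(K,f \right)} = 3$ ($J{\left(K,f \right)} = \left(- \frac{1}{8}\right) \left(-24\right) = 3$)
$\left(J{\left(32,b \right)} - 3048\right) \left(797 + 2217\right) = \left(3 - 3048\right) \left(797 + 2217\right) = \left(-3045\right) 3014 = -9177630$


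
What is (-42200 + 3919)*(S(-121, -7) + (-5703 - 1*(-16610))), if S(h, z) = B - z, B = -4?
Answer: -417645710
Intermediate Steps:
S(h, z) = -4 - z
(-42200 + 3919)*(S(-121, -7) + (-5703 - 1*(-16610))) = (-42200 + 3919)*((-4 - 1*(-7)) + (-5703 - 1*(-16610))) = -38281*((-4 + 7) + (-5703 + 16610)) = -38281*(3 + 10907) = -38281*10910 = -417645710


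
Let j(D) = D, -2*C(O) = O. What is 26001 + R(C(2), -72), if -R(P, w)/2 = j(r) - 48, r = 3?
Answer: 26091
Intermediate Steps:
C(O) = -O/2
R(P, w) = 90 (R(P, w) = -2*(3 - 48) = -2*(-45) = 90)
26001 + R(C(2), -72) = 26001 + 90 = 26091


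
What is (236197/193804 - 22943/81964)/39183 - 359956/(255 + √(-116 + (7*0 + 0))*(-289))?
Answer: (-2154267529974075177*I + 82883008802*√29)/(101741736854454*(15*I + 34*√29)) ≈ -9.4109 - 114.87*I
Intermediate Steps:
(236197/193804 - 22943/81964)/39183 - 359956/(255 + √(-116 + (7*0 + 0))*(-289)) = (236197*(1/193804) - 22943*1/81964)*(1/39183) - 359956/(255 + √(-116 + (0 + 0))*(-289)) = (18169/14908 - 22943/81964)*(1/39183) - 359956/(255 + √(-116 + 0)*(-289)) = (143396209/152739914)*(1/39183) - 359956/(255 + √(-116)*(-289)) = 143396209/5984808050262 - 359956/(255 + (2*I*√29)*(-289)) = 143396209/5984808050262 - 359956/(255 - 578*I*√29)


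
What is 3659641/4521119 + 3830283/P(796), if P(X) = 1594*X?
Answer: 21960605578861/5736504294056 ≈ 3.8282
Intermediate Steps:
3659641/4521119 + 3830283/P(796) = 3659641/4521119 + 3830283/((1594*796)) = 3659641*(1/4521119) + 3830283/1268824 = 3659641/4521119 + 3830283*(1/1268824) = 3659641/4521119 + 3830283/1268824 = 21960605578861/5736504294056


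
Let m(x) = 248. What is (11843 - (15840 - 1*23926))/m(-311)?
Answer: 19929/248 ≈ 80.359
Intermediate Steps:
(11843 - (15840 - 1*23926))/m(-311) = (11843 - (15840 - 1*23926))/248 = (11843 - (15840 - 23926))*(1/248) = (11843 - 1*(-8086))*(1/248) = (11843 + 8086)*(1/248) = 19929*(1/248) = 19929/248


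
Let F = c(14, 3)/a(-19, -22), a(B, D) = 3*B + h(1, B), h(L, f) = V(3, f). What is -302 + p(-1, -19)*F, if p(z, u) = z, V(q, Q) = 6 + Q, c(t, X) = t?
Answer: -1509/5 ≈ -301.80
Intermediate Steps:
h(L, f) = 6 + f
a(B, D) = 6 + 4*B (a(B, D) = 3*B + (6 + B) = 6 + 4*B)
F = -⅕ (F = 14/(6 + 4*(-19)) = 14/(6 - 76) = 14/(-70) = 14*(-1/70) = -⅕ ≈ -0.20000)
-302 + p(-1, -19)*F = -302 - 1*(-⅕) = -302 + ⅕ = -1509/5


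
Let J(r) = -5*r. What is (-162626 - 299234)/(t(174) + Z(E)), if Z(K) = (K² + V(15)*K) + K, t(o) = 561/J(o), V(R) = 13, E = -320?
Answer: -19134200/4056659 ≈ -4.7167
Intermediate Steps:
t(o) = -561/(5*o) (t(o) = 561/((-5*o)) = 561*(-1/(5*o)) = -561/(5*o))
Z(K) = K² + 14*K (Z(K) = (K² + 13*K) + K = K² + 14*K)
(-162626 - 299234)/(t(174) + Z(E)) = (-162626 - 299234)/(-561/5/174 - 320*(14 - 320)) = -461860/(-561/5*1/174 - 320*(-306)) = -461860/(-187/290 + 97920) = -461860/28396613/290 = -461860*290/28396613 = -19134200/4056659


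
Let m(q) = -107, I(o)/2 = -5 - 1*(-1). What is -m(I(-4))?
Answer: 107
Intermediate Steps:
I(o) = -8 (I(o) = 2*(-5 - 1*(-1)) = 2*(-5 + 1) = 2*(-4) = -8)
-m(I(-4)) = -1*(-107) = 107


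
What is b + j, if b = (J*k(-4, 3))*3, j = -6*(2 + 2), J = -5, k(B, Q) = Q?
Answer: -69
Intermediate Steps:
j = -24 (j = -6*4 = -24)
b = -45 (b = -5*3*3 = -15*3 = -45)
b + j = -45 - 24 = -69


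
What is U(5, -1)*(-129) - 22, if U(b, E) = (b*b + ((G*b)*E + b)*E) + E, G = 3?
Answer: -4408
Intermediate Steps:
U(b, E) = E + b² + E*(b + 3*E*b) (U(b, E) = (b*b + ((3*b)*E + b)*E) + E = (b² + (3*E*b + b)*E) + E = (b² + (b + 3*E*b)*E) + E = (b² + E*(b + 3*E*b)) + E = E + b² + E*(b + 3*E*b))
U(5, -1)*(-129) - 22 = (-1 + 5² - 1*5 + 3*5*(-1)²)*(-129) - 22 = (-1 + 25 - 5 + 3*5*1)*(-129) - 22 = (-1 + 25 - 5 + 15)*(-129) - 22 = 34*(-129) - 22 = -4386 - 22 = -4408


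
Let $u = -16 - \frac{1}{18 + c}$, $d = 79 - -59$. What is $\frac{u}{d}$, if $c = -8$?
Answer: $- \frac{7}{60} \approx -0.11667$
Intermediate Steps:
$d = 138$ ($d = 79 + 59 = 138$)
$u = - \frac{161}{10}$ ($u = -16 - \frac{1}{18 - 8} = -16 - \frac{1}{10} = - \frac{161}{10} \approx -16.1$)
$\frac{u}{d} = - \frac{161}{10 \cdot 138} = \left(- \frac{161}{10}\right) \frac{1}{138} = - \frac{7}{60}$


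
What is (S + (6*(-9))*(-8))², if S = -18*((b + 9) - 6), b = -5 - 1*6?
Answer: 331776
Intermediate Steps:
b = -11 (b = -5 - 6 = -11)
S = 144 (S = -18*((-11 + 9) - 6) = -18*(-2 - 6) = -18*(-8) = 144)
(S + (6*(-9))*(-8))² = (144 + (6*(-9))*(-8))² = (144 - 54*(-8))² = (144 + 432)² = 576² = 331776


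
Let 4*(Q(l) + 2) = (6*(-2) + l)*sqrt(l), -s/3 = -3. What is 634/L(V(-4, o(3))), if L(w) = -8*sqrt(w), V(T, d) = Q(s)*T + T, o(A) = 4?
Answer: -317*sqrt(13)/52 ≈ -21.980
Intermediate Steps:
s = 9 (s = -3*(-3) = 9)
Q(l) = -2 + sqrt(l)*(-12 + l)/4 (Q(l) = -2 + ((6*(-2) + l)*sqrt(l))/4 = -2 + ((-12 + l)*sqrt(l))/4 = -2 + (sqrt(l)*(-12 + l))/4 = -2 + sqrt(l)*(-12 + l)/4)
V(T, d) = -13*T/4 (V(T, d) = (-2 - 3*sqrt(9) + 9**(3/2)/4)*T + T = (-2 - 3*3 + (1/4)*27)*T + T = (-2 - 9 + 27/4)*T + T = -17*T/4 + T = -13*T/4)
634/L(V(-4, o(3))) = 634/((-8*sqrt(13))) = 634*(-sqrt(13)/104) = -317*sqrt(13)/52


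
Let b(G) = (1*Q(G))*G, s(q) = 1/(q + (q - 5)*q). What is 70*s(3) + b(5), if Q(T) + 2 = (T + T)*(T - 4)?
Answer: 50/3 ≈ 16.667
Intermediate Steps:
s(q) = 1/(q + q*(-5 + q)) (s(q) = 1/(q + (-5 + q)*q) = 1/(q + q*(-5 + q)))
Q(T) = -2 + 2*T*(-4 + T) (Q(T) = -2 + (T + T)*(T - 4) = -2 + (2*T)*(-4 + T) = -2 + 2*T*(-4 + T))
b(G) = G*(-2 - 8*G + 2*G²) (b(G) = (1*(-2 - 8*G + 2*G²))*G = (-2 - 8*G + 2*G²)*G = G*(-2 - 8*G + 2*G²))
70*s(3) + b(5) = 70*(1/(3*(-4 + 3))) + 2*5*(-1 + 5² - 4*5) = 70*((⅓)/(-1)) + 2*5*(-1 + 25 - 20) = 70*((⅓)*(-1)) + 2*5*4 = 70*(-⅓) + 40 = -70/3 + 40 = 50/3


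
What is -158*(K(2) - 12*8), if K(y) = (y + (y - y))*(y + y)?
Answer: 13904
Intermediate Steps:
K(y) = 2*y² (K(y) = (y + 0)*(2*y) = y*(2*y) = 2*y²)
-158*(K(2) - 12*8) = -158*(2*2² - 12*8) = -158*(2*4 - 96) = -158*(8 - 96) = -158*(-88) = 13904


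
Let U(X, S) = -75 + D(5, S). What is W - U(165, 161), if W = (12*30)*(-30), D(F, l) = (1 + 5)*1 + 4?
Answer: -10735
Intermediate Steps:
D(F, l) = 10 (D(F, l) = 6*1 + 4 = 6 + 4 = 10)
U(X, S) = -65 (U(X, S) = -75 + 10 = -65)
W = -10800 (W = 360*(-30) = -10800)
W - U(165, 161) = -10800 - 1*(-65) = -10800 + 65 = -10735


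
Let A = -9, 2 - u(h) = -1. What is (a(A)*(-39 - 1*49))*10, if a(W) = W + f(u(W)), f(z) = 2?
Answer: 6160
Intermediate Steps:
u(h) = 3 (u(h) = 2 - 1*(-1) = 2 + 1 = 3)
a(W) = 2 + W (a(W) = W + 2 = 2 + W)
(a(A)*(-39 - 1*49))*10 = ((2 - 9)*(-39 - 1*49))*10 = -7*(-39 - 49)*10 = -7*(-88)*10 = 616*10 = 6160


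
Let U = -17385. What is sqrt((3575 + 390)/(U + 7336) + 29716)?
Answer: sqrt(17755935999)/773 ≈ 172.38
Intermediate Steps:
sqrt((3575 + 390)/(U + 7336) + 29716) = sqrt((3575 + 390)/(-17385 + 7336) + 29716) = sqrt(3965/(-10049) + 29716) = sqrt(3965*(-1/10049) + 29716) = sqrt(-305/773 + 29716) = sqrt(22970163/773) = sqrt(17755935999)/773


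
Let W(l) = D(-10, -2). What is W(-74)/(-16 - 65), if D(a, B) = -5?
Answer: 5/81 ≈ 0.061728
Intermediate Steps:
W(l) = -5
W(-74)/(-16 - 65) = -5/(-16 - 65) = -5/(-81) = -1/81*(-5) = 5/81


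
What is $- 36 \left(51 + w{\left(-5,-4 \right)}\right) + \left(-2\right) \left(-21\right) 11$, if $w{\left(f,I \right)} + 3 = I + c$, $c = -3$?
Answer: $-1014$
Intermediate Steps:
$w{\left(f,I \right)} = -6 + I$ ($w{\left(f,I \right)} = -3 + \left(I - 3\right) = -3 + \left(-3 + I\right) = -6 + I$)
$- 36 \left(51 + w{\left(-5,-4 \right)}\right) + \left(-2\right) \left(-21\right) 11 = - 36 \left(51 - 10\right) + \left(-2\right) \left(-21\right) 11 = - 36 \left(51 - 10\right) + 42 \cdot 11 = \left(-36\right) 41 + 462 = -1476 + 462 = -1014$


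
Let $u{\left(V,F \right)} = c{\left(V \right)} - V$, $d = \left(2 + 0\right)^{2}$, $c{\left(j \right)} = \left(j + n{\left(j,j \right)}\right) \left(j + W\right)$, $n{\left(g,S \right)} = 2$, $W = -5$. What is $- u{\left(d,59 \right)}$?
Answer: $10$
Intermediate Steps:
$c{\left(j \right)} = \left(-5 + j\right) \left(2 + j\right)$ ($c{\left(j \right)} = \left(j + 2\right) \left(j - 5\right) = \left(2 + j\right) \left(-5 + j\right) = \left(-5 + j\right) \left(2 + j\right)$)
$d = 4$ ($d = 2^{2} = 4$)
$u{\left(V,F \right)} = -10 + V^{2} - 4 V$ ($u{\left(V,F \right)} = \left(-10 + V^{2} - 3 V\right) - V = -10 + V^{2} - 4 V$)
$- u{\left(d,59 \right)} = - (-10 + 4^{2} - 16) = - (-10 + 16 - 16) = \left(-1\right) \left(-10\right) = 10$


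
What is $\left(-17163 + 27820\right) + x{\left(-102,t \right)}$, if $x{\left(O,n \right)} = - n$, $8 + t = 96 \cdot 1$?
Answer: $10569$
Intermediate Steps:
$t = 88$ ($t = -8 + 96 \cdot 1 = -8 + 96 = 88$)
$\left(-17163 + 27820\right) + x{\left(-102,t \right)} = \left(-17163 + 27820\right) - 88 = 10657 - 88 = 10569$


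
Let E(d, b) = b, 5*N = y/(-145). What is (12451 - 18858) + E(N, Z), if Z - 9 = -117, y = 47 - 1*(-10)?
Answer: -6515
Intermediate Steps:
y = 57 (y = 47 + 10 = 57)
Z = -108 (Z = 9 - 117 = -108)
N = -57/725 (N = (57/(-145))/5 = (57*(-1/145))/5 = (⅕)*(-57/145) = -57/725 ≈ -0.078621)
(12451 - 18858) + E(N, Z) = (12451 - 18858) - 108 = -6407 - 108 = -6515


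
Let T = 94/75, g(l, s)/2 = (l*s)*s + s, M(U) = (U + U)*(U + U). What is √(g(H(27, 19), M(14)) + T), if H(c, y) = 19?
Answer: √5255661882/15 ≈ 4833.1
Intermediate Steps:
M(U) = 4*U² (M(U) = (2*U)*(2*U) = 4*U²)
g(l, s) = 2*s + 2*l*s² (g(l, s) = 2*((l*s)*s + s) = 2*(l*s² + s) = 2*(s + l*s²) = 2*s + 2*l*s²)
T = 94/75 (T = (1/75)*94 = 94/75 ≈ 1.2533)
√(g(H(27, 19), M(14)) + T) = √(2*(4*14²)*(1 + 19*(4*14²)) + 94/75) = √(2*(4*196)*(1 + 19*(4*196)) + 94/75) = √(2*784*(1 + 19*784) + 94/75) = √(2*784*(1 + 14896) + 94/75) = √(2*784*14897 + 94/75) = √(23358496 + 94/75) = √(1751887294/75) = √5255661882/15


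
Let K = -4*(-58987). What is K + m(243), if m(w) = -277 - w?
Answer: 235428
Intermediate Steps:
K = 235948
K + m(243) = 235948 + (-277 - 1*243) = 235948 + (-277 - 243) = 235948 - 520 = 235428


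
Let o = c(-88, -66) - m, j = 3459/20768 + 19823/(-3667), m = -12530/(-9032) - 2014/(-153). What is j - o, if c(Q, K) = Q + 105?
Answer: -101142750469615/13155003192672 ≈ -7.6885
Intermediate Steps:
m = 10053769/690948 (m = -12530*(-1/9032) - 2014*(-1/153) = 6265/4516 + 2014/153 = 10053769/690948 ≈ 14.551)
j = -398999911/76156256 (j = 3459*(1/20768) + 19823*(-1/3667) = 3459/20768 - 19823/3667 = -398999911/76156256 ≈ -5.2392)
c(Q, K) = 105 + Q
o = 1692347/690948 (o = (105 - 88) - 1*10053769/690948 = 17 - 10053769/690948 = 1692347/690948 ≈ 2.4493)
j - o = -398999911/76156256 - 1*1692347/690948 = -398999911/76156256 - 1692347/690948 = -101142750469615/13155003192672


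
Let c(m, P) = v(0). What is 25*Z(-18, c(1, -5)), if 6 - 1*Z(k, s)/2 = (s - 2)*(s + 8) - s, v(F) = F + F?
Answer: 1100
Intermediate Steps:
v(F) = 2*F
c(m, P) = 0 (c(m, P) = 2*0 = 0)
Z(k, s) = 12 + 2*s - 2*(-2 + s)*(8 + s) (Z(k, s) = 12 - 2*((s - 2)*(s + 8) - s) = 12 - 2*((-2 + s)*(8 + s) - s) = 12 - 2*(-s + (-2 + s)*(8 + s)) = 12 + (2*s - 2*(-2 + s)*(8 + s)) = 12 + 2*s - 2*(-2 + s)*(8 + s))
25*Z(-18, c(1, -5)) = 25*(44 - 10*0 - 2*0²) = 25*(44 + 0 - 2*0) = 25*(44 + 0 + 0) = 25*44 = 1100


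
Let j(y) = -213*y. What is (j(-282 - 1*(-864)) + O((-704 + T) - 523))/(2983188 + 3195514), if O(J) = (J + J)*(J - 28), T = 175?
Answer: 1074177/3089351 ≈ 0.34770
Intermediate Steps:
O(J) = 2*J*(-28 + J) (O(J) = (2*J)*(-28 + J) = 2*J*(-28 + J))
(j(-282 - 1*(-864)) + O((-704 + T) - 523))/(2983188 + 3195514) = (-213*(-282 - 1*(-864)) + 2*((-704 + 175) - 523)*(-28 + ((-704 + 175) - 523)))/(2983188 + 3195514) = (-213*(-282 + 864) + 2*(-529 - 523)*(-28 + (-529 - 523)))/6178702 = (-213*582 + 2*(-1052)*(-28 - 1052))*(1/6178702) = (-123966 + 2*(-1052)*(-1080))*(1/6178702) = (-123966 + 2272320)*(1/6178702) = 2148354*(1/6178702) = 1074177/3089351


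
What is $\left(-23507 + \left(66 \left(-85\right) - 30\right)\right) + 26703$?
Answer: $-2444$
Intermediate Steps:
$\left(-23507 + \left(66 \left(-85\right) - 30\right)\right) + 26703 = \left(-23507 - 5640\right) + 26703 = -29147 + 26703 = -2444$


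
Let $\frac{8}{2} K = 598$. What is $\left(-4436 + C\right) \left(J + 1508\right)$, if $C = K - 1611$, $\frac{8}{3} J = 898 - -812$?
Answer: $- \frac{101401615}{8} \approx -1.2675 \cdot 10^{7}$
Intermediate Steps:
$J = \frac{2565}{4}$ ($J = \frac{3 \left(898 - -812\right)}{8} = \frac{3 \left(898 + 812\right)}{8} = \frac{3}{8} \cdot 1710 = \frac{2565}{4} \approx 641.25$)
$K = \frac{299}{2}$ ($K = \frac{1}{4} \cdot 598 = \frac{299}{2} \approx 149.5$)
$C = - \frac{2923}{2}$ ($C = \frac{299}{2} - 1611 = - \frac{2923}{2} \approx -1461.5$)
$\left(-4436 + C\right) \left(J + 1508\right) = \left(-4436 - \frac{2923}{2}\right) \left(\frac{2565}{4} + 1508\right) = \left(- \frac{11795}{2}\right) \frac{8597}{4} = - \frac{101401615}{8}$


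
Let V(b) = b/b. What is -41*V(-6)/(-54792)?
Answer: 41/54792 ≈ 0.00074828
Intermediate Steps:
V(b) = 1
-41*V(-6)/(-54792) = -41*1/(-54792) = -41*(-1/54792) = 41/54792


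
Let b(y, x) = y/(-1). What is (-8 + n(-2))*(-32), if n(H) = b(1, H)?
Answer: 288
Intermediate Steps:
b(y, x) = -y (b(y, x) = y*(-1) = -y)
n(H) = -1 (n(H) = -1*1 = -1)
(-8 + n(-2))*(-32) = (-8 - 1)*(-32) = -9*(-32) = 288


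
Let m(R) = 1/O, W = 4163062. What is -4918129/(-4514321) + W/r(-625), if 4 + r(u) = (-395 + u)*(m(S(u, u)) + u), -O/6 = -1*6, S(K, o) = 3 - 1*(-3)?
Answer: 65785639286693/8633201023363 ≈ 7.6201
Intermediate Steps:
S(K, o) = 6 (S(K, o) = 3 + 3 = 6)
O = 36 (O = -(-6)*6 = -6*(-6) = 36)
m(R) = 1/36
r(u) = -4 + (-395 + u)*(1/36 + u)
-4918129/(-4514321) + W/r(-625) = -4918129/(-4514321) + 4163062/(-539/36 + (-625)² - 14219/36*(-625)) = -4918129*(-1/4514321) + 4163062/(-539/36 + 390625 + 8886875/36) = 4918129/4514321 + 4163062/(1912403/3) = 4918129/4514321 + 4163062*(3/1912403) = 4918129/4514321 + 12489186/1912403 = 65785639286693/8633201023363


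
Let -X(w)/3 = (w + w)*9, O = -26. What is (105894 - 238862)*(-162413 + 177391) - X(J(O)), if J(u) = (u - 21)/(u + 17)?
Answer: -1991594422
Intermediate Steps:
J(u) = (-21 + u)/(17 + u)
X(w) = -54*w (X(w) = -3*(w + w)*9 = -3*2*w*9 = -54*w)
(105894 - 238862)*(-162413 + 177391) - X(J(O)) = (105894 - 238862)*(-162413 + 177391) - (-54)*(-21 - 26)/(17 - 26) = -132968*14978 - (-54)*-47/(-9) = -1991594704 - (-54)*(-1/9*(-47)) = -1991594704 - (-54)*47/9 = -1991594704 - 1*(-282) = -1991594704 + 282 = -1991594422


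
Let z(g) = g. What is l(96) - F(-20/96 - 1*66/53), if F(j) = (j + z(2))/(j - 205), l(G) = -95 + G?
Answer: 263304/262609 ≈ 1.0026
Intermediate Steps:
F(j) = (2 + j)/(-205 + j) (F(j) = (j + 2)/(j - 205) = (2 + j)/(-205 + j))
l(96) - F(-20/96 - 1*66/53) = (-95 + 96) - (2 + (-20/96 - 1*66/53))/(-205 + (-20/96 - 1*66/53)) = 1 - (2 + (-20*1/96 - 66*1/53))/(-205 + (-20*1/96 - 66*1/53)) = 1 - (2 + (-5/24 - 66/53))/(-205 + (-5/24 - 66/53)) = 1 - (2 - 1849/1272)/(-205 - 1849/1272) = 1 - 695/((-262609/1272)*1272) = 1 - (-1272)*695/(262609*1272) = 1 - 1*(-695/262609) = 1 + 695/262609 = 263304/262609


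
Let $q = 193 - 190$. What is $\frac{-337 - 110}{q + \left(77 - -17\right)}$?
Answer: $- \frac{447}{97} \approx -4.6082$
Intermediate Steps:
$q = 3$ ($q = 193 - 190 = 3$)
$\frac{-337 - 110}{q + \left(77 - -17\right)} = \frac{-337 - 110}{3 + \left(77 - -17\right)} = - \frac{447}{3 + \left(77 + 17\right)} = - \frac{447}{3 + 94} = - \frac{447}{97}$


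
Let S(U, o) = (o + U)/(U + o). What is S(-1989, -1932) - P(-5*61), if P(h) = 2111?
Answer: -2110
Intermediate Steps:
S(U, o) = 1 (S(U, o) = (U + o)/(U + o) = 1)
S(-1989, -1932) - P(-5*61) = 1 - 1*2111 = 1 - 2111 = -2110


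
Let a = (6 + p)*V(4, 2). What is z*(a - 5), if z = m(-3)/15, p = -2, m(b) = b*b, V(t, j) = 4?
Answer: 33/5 ≈ 6.6000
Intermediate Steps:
m(b) = b**2
a = 16 (a = (6 - 2)*4 = 4*4 = 16)
z = 3/5 (z = (-3)**2/15 = 9*(1/15) = 3/5 ≈ 0.60000)
z*(a - 5) = 3*(16 - 5)/5 = (3/5)*11 = 33/5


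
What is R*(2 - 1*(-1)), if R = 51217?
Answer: 153651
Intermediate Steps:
R*(2 - 1*(-1)) = 51217*(2 - 1*(-1)) = 51217*(2 + 1) = 51217*3 = 153651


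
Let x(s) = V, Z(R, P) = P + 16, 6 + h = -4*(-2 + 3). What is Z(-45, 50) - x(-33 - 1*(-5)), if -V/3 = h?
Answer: 36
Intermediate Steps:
h = -10 (h = -6 - 4*(-2 + 3) = -6 - 4*1 = -6 - 4 = -10)
V = 30 (V = -3*(-10) = 30)
Z(R, P) = 16 + P
x(s) = 30
Z(-45, 50) - x(-33 - 1*(-5)) = (16 + 50) - 1*30 = 66 - 30 = 36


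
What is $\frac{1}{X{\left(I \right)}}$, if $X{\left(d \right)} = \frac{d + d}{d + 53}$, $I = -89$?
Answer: $\frac{18}{89} \approx 0.20225$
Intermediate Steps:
$X{\left(d \right)} = \frac{2 d}{53 + d}$
$\frac{1}{X{\left(I \right)}} = \frac{1}{2 \left(-89\right) \frac{1}{53 - 89}} = \frac{1}{2 \left(-89\right) \frac{1}{-36}} = \frac{1}{2 \left(-89\right) \left(- \frac{1}{36}\right)} = \frac{1}{\frac{89}{18}} = \frac{18}{89}$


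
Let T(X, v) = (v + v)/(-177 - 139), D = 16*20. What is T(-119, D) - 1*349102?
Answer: -27579218/79 ≈ -3.4910e+5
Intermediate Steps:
D = 320
T(X, v) = -v/158 (T(X, v) = (2*v)/(-316) = (2*v)*(-1/316) = -v/158)
T(-119, D) - 1*349102 = -1/158*320 - 1*349102 = -160/79 - 349102 = -27579218/79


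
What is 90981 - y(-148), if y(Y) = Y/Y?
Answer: 90980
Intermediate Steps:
y(Y) = 1
90981 - y(-148) = 90981 - 1*1 = 90981 - 1 = 90980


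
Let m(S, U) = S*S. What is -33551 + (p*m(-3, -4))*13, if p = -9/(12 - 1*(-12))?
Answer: -268759/8 ≈ -33595.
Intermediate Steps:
m(S, U) = S**2
p = -3/8 (p = -9/(12 + 12) = -9/24 = -9*1/24 = -3/8 ≈ -0.37500)
-33551 + (p*m(-3, -4))*13 = -33551 - 3/8*(-3)**2*13 = -33551 - 3/8*9*13 = -33551 - 27/8*13 = -33551 - 351/8 = -268759/8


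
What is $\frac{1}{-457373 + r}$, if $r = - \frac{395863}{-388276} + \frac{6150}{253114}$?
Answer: $- \frac{49139045732}{22474821470399645} \approx -2.1864 \cdot 10^{-6}$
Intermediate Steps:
$r = \frac{51293182391}{49139045732}$ ($r = \left(-395863\right) \left(- \frac{1}{388276}\right) + 6150 \cdot \frac{1}{253114} = \frac{395863}{388276} + \frac{3075}{126557} = \frac{51293182391}{49139045732} \approx 1.0438$)
$\frac{1}{-457373 + r} = \frac{1}{-457373 + \frac{51293182391}{49139045732}} = \frac{1}{- \frac{22474821470399645}{49139045732}} = - \frac{49139045732}{22474821470399645}$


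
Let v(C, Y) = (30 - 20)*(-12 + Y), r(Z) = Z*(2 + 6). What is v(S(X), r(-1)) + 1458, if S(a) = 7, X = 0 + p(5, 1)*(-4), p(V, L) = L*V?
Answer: 1258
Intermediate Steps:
X = -20 (X = 0 + (1*5)*(-4) = 0 + 5*(-4) = 0 - 20 = -20)
r(Z) = 8*Z (r(Z) = Z*8 = 8*Z)
v(C, Y) = -120 + 10*Y (v(C, Y) = 10*(-12 + Y) = -120 + 10*Y)
v(S(X), r(-1)) + 1458 = (-120 + 10*(8*(-1))) + 1458 = (-120 + 10*(-8)) + 1458 = (-120 - 80) + 1458 = -200 + 1458 = 1258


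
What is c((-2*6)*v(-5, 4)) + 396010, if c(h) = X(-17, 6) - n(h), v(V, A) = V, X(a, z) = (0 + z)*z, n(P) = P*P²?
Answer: 180046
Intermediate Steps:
n(P) = P³
X(a, z) = z² (X(a, z) = z*z = z²)
c(h) = 36 - h³ (c(h) = 6² - h³ = 36 - h³)
c((-2*6)*v(-5, 4)) + 396010 = (36 - (-2*6*(-5))³) + 396010 = (36 - (-12*(-5))³) + 396010 = (36 - 1*60³) + 396010 = (36 - 1*216000) + 396010 = (36 - 216000) + 396010 = -215964 + 396010 = 180046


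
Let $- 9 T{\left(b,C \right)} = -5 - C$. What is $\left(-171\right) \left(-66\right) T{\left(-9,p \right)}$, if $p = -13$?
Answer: $-10032$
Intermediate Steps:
$T{\left(b,C \right)} = \frac{5}{9} + \frac{C}{9}$ ($T{\left(b,C \right)} = - \frac{-5 - C}{9} = \frac{5}{9} + \frac{C}{9}$)
$\left(-171\right) \left(-66\right) T{\left(-9,p \right)} = \left(-171\right) \left(-66\right) \left(\frac{5}{9} + \frac{1}{9} \left(-13\right)\right) = 11286 \left(\frac{5}{9} - \frac{13}{9}\right) = 11286 \left(- \frac{8}{9}\right) = -10032$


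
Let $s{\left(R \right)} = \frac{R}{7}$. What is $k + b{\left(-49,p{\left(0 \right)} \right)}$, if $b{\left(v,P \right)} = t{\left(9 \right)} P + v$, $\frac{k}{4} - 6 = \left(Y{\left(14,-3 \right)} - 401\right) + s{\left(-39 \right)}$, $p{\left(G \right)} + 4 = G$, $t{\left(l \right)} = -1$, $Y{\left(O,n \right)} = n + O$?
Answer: $- \frac{11223}{7} \approx -1603.3$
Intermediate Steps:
$Y{\left(O,n \right)} = O + n$
$s{\left(R \right)} = \frac{R}{7}$ ($s{\left(R \right)} = R \frac{1}{7} = \frac{R}{7}$)
$p{\left(G \right)} = -4 + G$
$k = - \frac{10908}{7}$ ($k = 24 + 4 \left(\left(\left(14 - 3\right) - 401\right) + \frac{1}{7} \left(-39\right)\right) = 24 + 4 \left(\left(11 - 401\right) - \frac{39}{7}\right) = 24 + 4 \left(-390 - \frac{39}{7}\right) = 24 + 4 \left(- \frac{2769}{7}\right) = 24 - \frac{11076}{7} = - \frac{10908}{7} \approx -1558.3$)
$b{\left(v,P \right)} = v - P$ ($b{\left(v,P \right)} = - P + v = v - P$)
$k + b{\left(-49,p{\left(0 \right)} \right)} = - \frac{10908}{7} - 45 = - \frac{11223}{7}$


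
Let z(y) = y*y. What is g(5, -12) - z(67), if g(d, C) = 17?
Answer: -4472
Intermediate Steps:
z(y) = y²
g(5, -12) - z(67) = 17 - 1*67² = 17 - 1*4489 = 17 - 4489 = -4472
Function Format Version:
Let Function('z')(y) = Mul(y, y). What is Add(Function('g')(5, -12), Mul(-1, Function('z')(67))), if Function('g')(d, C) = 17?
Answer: -4472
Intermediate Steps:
Function('z')(y) = Pow(y, 2)
Add(Function('g')(5, -12), Mul(-1, Function('z')(67))) = Add(17, Mul(-1, Pow(67, 2))) = Add(17, Mul(-1, 4489)) = Add(17, -4489) = -4472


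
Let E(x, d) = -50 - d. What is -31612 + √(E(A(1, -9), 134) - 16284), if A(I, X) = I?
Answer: -31612 + 2*I*√4117 ≈ -31612.0 + 128.33*I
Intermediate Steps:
-31612 + √(E(A(1, -9), 134) - 16284) = -31612 + √((-50 - 1*134) - 16284) = -31612 + √((-50 - 134) - 16284) = -31612 + √(-184 - 16284) = -31612 + √(-16468) = -31612 + 2*I*√4117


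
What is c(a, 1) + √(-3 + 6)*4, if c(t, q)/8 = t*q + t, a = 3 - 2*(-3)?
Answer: 144 + 4*√3 ≈ 150.93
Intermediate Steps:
a = 9 (a = 3 + 6 = 9)
c(t, q) = 8*t + 8*q*t (c(t, q) = 8*(t*q + t) = 8*(q*t + t) = 8*(t + q*t) = 8*t + 8*q*t)
c(a, 1) + √(-3 + 6)*4 = 8*9*(1 + 1) + √(-3 + 6)*4 = 8*9*2 + √3*4 = 144 + 4*√3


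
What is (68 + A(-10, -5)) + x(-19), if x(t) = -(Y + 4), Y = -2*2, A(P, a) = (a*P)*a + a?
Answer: -187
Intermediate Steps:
A(P, a) = a + P*a² (A(P, a) = (P*a)*a + a = P*a² + a = a + P*a²)
Y = -4
x(t) = 0 (x(t) = -(-4 + 4) = -1*0 = 0)
(68 + A(-10, -5)) + x(-19) = (68 - 5*(1 - 10*(-5))) + 0 = (68 - 5*(1 + 50)) + 0 = (68 - 5*51) + 0 = (68 - 255) + 0 = -187 + 0 = -187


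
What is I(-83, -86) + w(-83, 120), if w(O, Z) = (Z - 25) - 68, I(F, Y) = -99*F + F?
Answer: 8161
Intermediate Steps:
I(F, Y) = -98*F
w(O, Z) = -93 + Z (w(O, Z) = (-25 + Z) - 68 = -93 + Z)
I(-83, -86) + w(-83, 120) = -98*(-83) + (-93 + 120) = 8134 + 27 = 8161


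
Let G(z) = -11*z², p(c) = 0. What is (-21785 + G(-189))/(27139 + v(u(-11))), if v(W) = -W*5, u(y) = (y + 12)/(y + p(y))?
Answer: -2280938/149267 ≈ -15.281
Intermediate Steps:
u(y) = (12 + y)/y (u(y) = (y + 12)/(y + 0) = (12 + y)/y)
v(W) = -5*W
(-21785 + G(-189))/(27139 + v(u(-11))) = (-21785 - 11*(-189)²)/(27139 - 5*(12 - 11)/(-11)) = (-21785 - 11*35721)/(27139 - (-5)/11) = (-21785 - 392931)/(27139 - 5*(-1/11)) = -414716/(27139 + 5/11) = -414716/298534/11 = -414716*11/298534 = -2280938/149267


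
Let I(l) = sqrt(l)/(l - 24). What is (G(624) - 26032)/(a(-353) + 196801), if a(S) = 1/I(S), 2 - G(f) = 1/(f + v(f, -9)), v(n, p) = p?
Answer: -1112119145333603/8408226989018430 + 6035186027*I*sqrt(353)/8408226989018430 ≈ -0.13227 + 1.3486e-5*I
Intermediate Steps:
I(l) = sqrt(l)/(-24 + l)
G(f) = 2 - 1/(-9 + f) (G(f) = 2 - 1/(f - 9) = 2 - 1/(-9 + f))
a(S) = (-24 + S)/sqrt(S) (a(S) = 1/(sqrt(S)/(-24 + S)) = (-24 + S)/sqrt(S))
(G(624) - 26032)/(a(-353) + 196801) = ((-19 + 2*624)/(-9 + 624) - 26032)/((-24 - 353)/sqrt(-353) + 196801) = ((-19 + 1248)/615 - 26032)/(-I*sqrt(353)/353*(-377) + 196801) = ((1/615)*1229 - 26032)/(377*I*sqrt(353)/353 + 196801) = (1229/615 - 26032)/(196801 + 377*I*sqrt(353)/353) = -16008451/(615*(196801 + 377*I*sqrt(353)/353))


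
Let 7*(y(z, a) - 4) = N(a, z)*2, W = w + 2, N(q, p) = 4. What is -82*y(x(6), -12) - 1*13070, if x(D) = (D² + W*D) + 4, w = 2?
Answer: -94442/7 ≈ -13492.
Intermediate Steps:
W = 4 (W = 2 + 2 = 4)
x(D) = 4 + D² + 4*D (x(D) = (D² + 4*D) + 4 = 4 + D² + 4*D)
y(z, a) = 36/7 (y(z, a) = 4 + (4*2)/7 = 4 + (⅐)*8 = 4 + 8/7 = 36/7)
-82*y(x(6), -12) - 1*13070 = -82*36/7 - 1*13070 = -2952/7 - 13070 = -94442/7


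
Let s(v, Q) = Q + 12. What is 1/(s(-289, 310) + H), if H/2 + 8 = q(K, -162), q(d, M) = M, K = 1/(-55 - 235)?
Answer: -1/18 ≈ -0.055556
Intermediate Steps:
K = -1/290 (K = 1/(-290) = -1/290 ≈ -0.0034483)
H = -340 (H = -16 + 2*(-162) = -16 - 324 = -340)
s(v, Q) = 12 + Q
1/(s(-289, 310) + H) = 1/((12 + 310) - 340) = 1/(322 - 340) = 1/(-18) = -1/18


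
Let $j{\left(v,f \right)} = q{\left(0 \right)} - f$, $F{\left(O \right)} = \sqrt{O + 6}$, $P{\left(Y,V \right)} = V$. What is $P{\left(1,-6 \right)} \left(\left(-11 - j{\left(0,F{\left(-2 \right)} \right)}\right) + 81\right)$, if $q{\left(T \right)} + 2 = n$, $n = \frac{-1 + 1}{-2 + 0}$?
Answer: $-444$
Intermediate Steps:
$n = 0$ ($n = \frac{0}{-2} = 0 \left(- \frac{1}{2}\right) = 0$)
$q{\left(T \right)} = -2$ ($q{\left(T \right)} = -2 + 0 = -2$)
$F{\left(O \right)} = \sqrt{6 + O}$
$j{\left(v,f \right)} = -2 - f$
$P{\left(1,-6 \right)} \left(\left(-11 - j{\left(0,F{\left(-2 \right)} \right)}\right) + 81\right) = - 6 \left(\left(-11 - \left(-2 - \sqrt{6 - 2}\right)\right) + 81\right) = - 6 \left(\left(-11 - \left(-2 - \sqrt{4}\right)\right) + 81\right) = - 6 \left(\left(-11 - \left(-2 - 2\right)\right) + 81\right) = - 6 \left(\left(-11 - -4\right) + 81\right) = - 6 \left(\left(-11 + 4\right) + 81\right) = - 6 \left(-7 + 81\right) = \left(-6\right) 74 = -444$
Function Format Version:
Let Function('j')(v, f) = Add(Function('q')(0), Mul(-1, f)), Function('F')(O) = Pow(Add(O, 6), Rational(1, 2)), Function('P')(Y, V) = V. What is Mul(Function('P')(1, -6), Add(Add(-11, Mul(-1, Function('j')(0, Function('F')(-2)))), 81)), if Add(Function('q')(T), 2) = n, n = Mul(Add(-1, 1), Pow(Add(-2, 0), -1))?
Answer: -444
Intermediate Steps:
n = 0 (n = Mul(0, Pow(-2, -1)) = Mul(0, Rational(-1, 2)) = 0)
Function('q')(T) = -2 (Function('q')(T) = Add(-2, 0) = -2)
Function('F')(O) = Pow(Add(6, O), Rational(1, 2))
Function('j')(v, f) = Add(-2, Mul(-1, f))
Mul(Function('P')(1, -6), Add(Add(-11, Mul(-1, Function('j')(0, Function('F')(-2)))), 81)) = Mul(-6, Add(Add(-11, Mul(-1, Add(-2, Mul(-1, Pow(Add(6, -2), Rational(1, 2)))))), 81)) = Mul(-6, Add(Add(-11, Mul(-1, Add(-2, Mul(-1, Pow(4, Rational(1, 2)))))), 81)) = Mul(-6, Add(Add(-11, Mul(-1, Add(-2, Mul(-1, 2)))), 81)) = Mul(-6, Add(Add(-11, Mul(-1, Add(-2, -2))), 81)) = Mul(-6, Add(Add(-11, Mul(-1, -4)), 81)) = Mul(-6, Add(Add(-11, 4), 81)) = Mul(-6, Add(-7, 81)) = Mul(-6, 74) = -444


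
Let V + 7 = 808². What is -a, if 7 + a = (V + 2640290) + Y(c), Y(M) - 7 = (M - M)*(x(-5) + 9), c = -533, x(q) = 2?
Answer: -3293147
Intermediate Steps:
Y(M) = 7 (Y(M) = 7 + (M - M)*(2 + 9) = 7 + 0*11 = 7 + 0 = 7)
V = 652857 (V = -7 + 808² = -7 + 652864 = 652857)
a = 3293147 (a = -7 + ((652857 + 2640290) + 7) = -7 + (3293147 + 7) = -7 + 3293154 = 3293147)
-a = -1*3293147 = -3293147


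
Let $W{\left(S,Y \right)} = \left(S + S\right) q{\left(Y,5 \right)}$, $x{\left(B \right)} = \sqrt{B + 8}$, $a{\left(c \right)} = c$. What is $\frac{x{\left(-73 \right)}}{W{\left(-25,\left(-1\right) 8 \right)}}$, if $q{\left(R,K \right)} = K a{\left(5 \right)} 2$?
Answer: $- \frac{i \sqrt{65}}{2500} \approx - 0.0032249 i$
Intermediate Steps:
$x{\left(B \right)} = \sqrt{8 + B}$
$q{\left(R,K \right)} = 10 K$ ($q{\left(R,K \right)} = K 5 \cdot 2 = 5 K 2 = 10 K$)
$W{\left(S,Y \right)} = 100 S$ ($W{\left(S,Y \right)} = \left(S + S\right) 10 \cdot 5 = 2 S 50 = 100 S$)
$\frac{x{\left(-73 \right)}}{W{\left(-25,\left(-1\right) 8 \right)}} = \frac{\sqrt{8 - 73}}{100 \left(-25\right)} = \frac{\sqrt{-65}}{-2500} = i \sqrt{65} \left(- \frac{1}{2500}\right) = - \frac{i \sqrt{65}}{2500}$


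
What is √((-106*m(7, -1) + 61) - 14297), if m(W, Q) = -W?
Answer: I*√13494 ≈ 116.16*I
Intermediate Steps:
√((-106*m(7, -1) + 61) - 14297) = √((-(-106)*7 + 61) - 14297) = √((-106*(-7) + 61) - 14297) = √((742 + 61) - 14297) = √(803 - 14297) = √(-13494) = I*√13494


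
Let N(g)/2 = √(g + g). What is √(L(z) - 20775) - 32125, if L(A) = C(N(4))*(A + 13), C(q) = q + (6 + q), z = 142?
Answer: -32125 + I*√(19845 - 1240*√2) ≈ -32125.0 + 134.5*I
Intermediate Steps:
N(g) = 2*√2*√g (N(g) = 2*√(g + g) = 2*√(2*g) = 2*(√2*√g) = 2*√2*√g)
C(q) = 6 + 2*q
L(A) = (6 + 8*√2)*(13 + A) (L(A) = (6 + 2*(2*√2*√4))*(A + 13) = (6 + 2*(2*√2*2))*(13 + A) = (6 + 2*(4*√2))*(13 + A) = (6 + 8*√2)*(13 + A))
√(L(z) - 20775) - 32125 = √(2*(3 + 4*√2)*(13 + 142) - 20775) - 32125 = √(2*(3 + 4*√2)*155 - 20775) - 32125 = √((930 + 1240*√2) - 20775) - 32125 = √(-19845 + 1240*√2) - 32125 = -32125 + √(-19845 + 1240*√2)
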